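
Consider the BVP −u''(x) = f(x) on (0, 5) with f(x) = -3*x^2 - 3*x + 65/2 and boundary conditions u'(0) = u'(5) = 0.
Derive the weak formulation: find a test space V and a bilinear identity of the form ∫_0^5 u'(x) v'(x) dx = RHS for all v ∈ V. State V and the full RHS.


V = H^1(0, 5) (no boundary constraint on v; u is determined up to an additive constant); weak form: ∫_0^5 u'v' dx = ∫_0^5 (-3*x^2 - 3*x + 65/2) v dx for all v ∈ V.

Multiply both sides by a test function v and integrate from 0 to 5:
  ∫_0^5 −u''(x) v(x) dx = ∫_0^5 f(x) v(x) dx.
Integrate the LHS by parts once:
  ∫_0^5 −u'' v dx = −[u'(x) v(x)]_0^5 + ∫_0^5 u'(x) v'(x) dx.
Thus ∫_0^5 u'(x) v'(x) dx = ∫_0^5 f(x) v(x) dx + [u'(x) v(x)]_0^5.
Choose V so that boundary terms are either known or forced to vanish.
u has homogeneous Neumann: u'(0) = u'(5) = 0. So [u' v]_0^5 = 0·v(5) − 0·v(0) = 0 for any v; take V = H^1(0, 5).
Weak formulation: find u (satisfying any essential BC) such that ∫_0^5 u'(x) v'(x) dx = ∫_0^5 f v dx for all v ∈ V (homogeneous Neumann, so boundary terms vanish).
Substituting f(x) = -3*x^2 - 3*x + 65/2, the right-hand side is ∫_0^5 (-3*x^2 - 3*x + 65/2) v dx.
Compatibility check (pure Neumann): taking v ≡ 1 ∈ V gives 0 = ∫_0^5 f dx + (0) − (0), i.e. ∫_0^5 f dx must equal u'(0) − u'(5) = 0. Indeed ∫_0^5 (-3*x^2 - 3*x + 65/2) dx = 0, so the data are compatible. The solution is then unique only up to an additive constant (fix it e.g. by requiring ∫_0^5 u dx = 0).


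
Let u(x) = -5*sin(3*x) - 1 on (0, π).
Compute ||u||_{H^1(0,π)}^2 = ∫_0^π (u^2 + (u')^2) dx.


||u||_{H^1(0,π)}^2 = 20/3 + 126*π

u'(x) = -15*cos(3*x).
Expand u² and (u')² and integrate term by term on (0, π), using: for integers n ≥ 1, ∫_0^π sin²(nx) dx = ∫_0^π cos²(nx) dx = π/2; for n ≠ n', ∫_0^π sin(nx)sin(n'x) dx = ∫_0^π cos(nx)cos(n'x) dx = 0; and by product-to-sum, ∫_0^π sin(nx)cos(n'x) dx = ½∫_0^π [sin((n+n')x) + sin((n−n')x)] dx, which is 0 when n+n' is even and 2n/(n²−n'²) when n+n' is odd (it need not vanish on (0, π)). For the constant mode: ∫_0^π 1 dx = π, ∫_0^π cos(nx) dx = 0, ∫_0^π sin(nx) dx = (1−(−1)^n)/n.
  u² squared terms: (-1)²·∫1 dx = 1·π = π;  (-5)²·∫sin(3x)² dx = 25·π/2 = 25*π/2.
  u² cross terms: 2·(-1)·(-5)·∫1·sin(3x) dx = 10·(2/3) = 20/3.
  So ∫_0^π u² dx = π + 25*π/2 + 20/3 = 20/3 + 27*π/2.
  (u')² squared terms: (-15)²·∫cos(3x)² dx = 225·π/2 = 225*π/2.
  So ∫_0^π (u')² dx = 225*π/2.
||u||_{H^1}^2 = (20/3 + 27*π/2) + (225*π/2) = 20/3 + 126*π.


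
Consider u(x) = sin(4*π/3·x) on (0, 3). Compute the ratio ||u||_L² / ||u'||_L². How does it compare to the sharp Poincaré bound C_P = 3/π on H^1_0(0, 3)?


||u||_L² / ||u'||_L² = 3/(4*π) < C_P = 3/π.

u(x) = sin(4*π/3·x), so u'(x) = 4*π*cos(4*π*x/3)/3.
Writing u(x) = A·sin(kπx/L) with A = 1 and k = 4, use ∫_0^L sin²(kπx/L) dx = L/2 and ∫_0^L cos²(kπx/L) dx = L/2.
u² = 1·sin²(4*π/3·x) and (u')² = 16*π^2/9·cos²(4*π/3·x), and each of sin², cos² integrates to L/2 = 3/2 over (0, 3).
∫_0^3 u² dx = 3/2, so ||u||_L² = sqrt(6)/2.
∫_0^3 (u')² dx = 8*π^2/3, so ||u'||_L² = 2*sqrt(6)*π/3.
Ratio ||u||_L² / ||u'||_L² = 3/(4*π).
Sharp Poincaré constant on H^1_0(0, 3) is C_P = L/π = 3/π, achieved by sin(π/3·x).
This is the k = 4 harmonic; the ratio L/(kπ) is strictly less than C_P = L/π, consistent with the sharp inequality ||u||_L² ≤ C_P ||u'||_L².


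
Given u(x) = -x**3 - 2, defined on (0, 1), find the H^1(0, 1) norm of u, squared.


||u||_{H^1}^2 = 243/35

The H^1 norm (squared) on an interval (0, L) is
  ||u||_{H^1}^2 = ∫_0^L u(x)^2 dx + ∫_0^L u'(x)^2 dx.
Compute u'(x) = -3*x**2.
Then u(x)^2 = x**6 + 4*x**3 + 4 and u'(x)^2 = 9*x**4.
Integrate each monomial from 0 to 1 using ∫_0^1 c·x^n dx = c·1^(n+1)/(n+1):
  ∫_0^1 u(x)^2 dx = ∫_0^1 (x^6 + 4*x^3 + 4) dx. Term by term:
    ∫_0^1 x^6 dx = 1/7;  ∫_0^1 4*x^3 dx = 1;  ∫_0^1 4 dx = 4.
  Sum: 1/7 + 1 + 4 = 36/7.
  ∫_0^1 u'(x)^2 dx = ∫_0^1 (9*x^4) dx. Term by term:
    ∫_0^1 9*x^4 dx = 9/5.
Adding: ||u||_{H^1}^2 = 36/7 + 9/5 = 243/35.


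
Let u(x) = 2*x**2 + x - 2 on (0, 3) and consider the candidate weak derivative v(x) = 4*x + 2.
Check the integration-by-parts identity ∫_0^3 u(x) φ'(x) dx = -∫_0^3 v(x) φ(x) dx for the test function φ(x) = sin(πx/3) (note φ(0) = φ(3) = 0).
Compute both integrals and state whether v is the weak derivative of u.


LHS = -42/π, RHS = -48/π. No, v is not the weak derivative of u.

u(x) = 2*x**2 + x - 2, classical derivative u'(x) = 4*x + 1.
φ(x) = sin(πx/3), so φ'(x) = π*cos(π*x/3)/3.
Note φ(0) = φ(3) = 0, so the boundary term u·φ vanishes.
LHS = ∫_0^3 u(x) φ'(x) dx = ∫_0^3 (2*π*x^2*cos(π*x/3)/3 + π*x*cos(π*x/3)/3 - 2*π*cos(π*x/3)/3) dx. Term by term:
  ∫_0^3 -2*π*cos(π*x/3)/3 dx = 0;  ∫_0^3 π*x*cos(π*x/3)/3 dx = -6/π;  ∫_0^3 2*π*x^2*cos(π*x/3)/3 dx = -36/π.
Sum: 0 − 6/π − 36/π = -42/π.
So LHS = -42/π.
∫_0^3 v(x) φ(x) dx = ∫_0^3 (4*x*sin(π*x/3) + 2*sin(π*x/3)) dx. Term by term:
  ∫_0^3 2*sin(π*x/3) dx = 12/π;  ∫_0^3 4*x*sin(π*x/3) dx = 36/π.
Sum: 12/π + 36/π = 48/π.
So RHS = -∫_0^3 v(x) φ(x) dx = -48/π.
LHS − RHS = 6/π ≠ 0, so the identity fails.
(For a valid weak derivative the identity must hold for EVERY test function, in particular this one. The failure shows v is NOT the weak derivative of u.)
Correct weak derivative would be u'(x) = 4*x + 1.


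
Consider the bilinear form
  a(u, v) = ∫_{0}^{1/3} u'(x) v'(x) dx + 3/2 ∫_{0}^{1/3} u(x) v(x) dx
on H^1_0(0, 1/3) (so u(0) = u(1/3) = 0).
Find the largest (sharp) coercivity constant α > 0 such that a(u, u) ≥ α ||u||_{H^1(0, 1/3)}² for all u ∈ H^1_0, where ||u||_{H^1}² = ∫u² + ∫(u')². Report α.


α = 1

Coercivity of a(·,·) on H^1_0(0, 1/3) means a(u, u) ≥ α ||u||_{H^1}² for every u ∈ H^1_0.
The interval has length L = 1/3, and Poincaré/coercivity depend only on L. Here a(u, u) = ∫(u')² + (3/2)·∫u².
Here c = 3/2 ≥ 1, so a(u,u) = ∫(u')² + c∫u² ≥ ∫(u')² + ∫u² = ||u||_{H^1}², i.e. α = 1 works. No larger α is possible: a(u,u) ≥ α||u||_{H^1}² means (1−α)∫(u')² ≥ (α−c)∫u², and for the modes u_n = sin(nπ(x−x₀)/L) (x₀ the left endpoint) one has ∫u_n²/∫(u_n')² = (L/(nπ))² → 0, so a(u_n,u_n)/||u_n||_{H^1}² → 1. Hence the optimal constant is α = 1.
Therefore α = 1.


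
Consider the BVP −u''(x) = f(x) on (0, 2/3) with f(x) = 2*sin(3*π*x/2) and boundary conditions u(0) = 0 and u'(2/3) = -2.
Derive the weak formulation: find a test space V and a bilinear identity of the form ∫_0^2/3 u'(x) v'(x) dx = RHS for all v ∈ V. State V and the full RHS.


V = {v ∈ H^1(0, 2/3) : v(0) = 0} (test functions vanish at x = 0 where u is specified); weak form: ∫_0^2/3 u'v' dx = ∫_0^2/3 (2*sin(3*π*x/2)) v dx − 2·v(2/3) for all v ∈ V.

Multiply both sides by a test function v and integrate from 0 to 2/3:
  ∫_0^2/3 −u''(x) v(x) dx = ∫_0^2/3 f(x) v(x) dx.
Integrate the LHS by parts once:
  ∫_0^2/3 −u'' v dx = −[u'(x) v(x)]_0^2/3 + ∫_0^2/3 u'(x) v'(x) dx.
Thus ∫_0^2/3 u'(x) v'(x) dx = ∫_0^2/3 f(x) v(x) dx + [u'(x) v(x)]_0^2/3.
Choose V so that boundary terms are either known or forced to vanish.
Mixed BC: u(0) = 0 (Dirichlet) and u'(2/3) = -2 (Neumann). Define V = {v ∈ H^1(0, 2/3) : v(0) = 0}. Then [u' v]_0^2/3 = u'(2/3)·v(2/3) − u'(0)·0 = − 2·v(2/3).
Weak formulation: find u (satisfying any essential BC) such that ∫_0^2/3 u'(x) v'(x) dx = ∫_0^2/3 f v dx − 2·v(2/3) for all v ∈ V (Dirichlet at 0 absorbed into V; Neumann datum at x = 2/3 contributes the boundary term).
Substituting f(x) = 2*sin(3*π*x/2), the right-hand side is ∫_0^2/3 (2*sin(3*π*x/2)) v dx − 2·v(2/3).


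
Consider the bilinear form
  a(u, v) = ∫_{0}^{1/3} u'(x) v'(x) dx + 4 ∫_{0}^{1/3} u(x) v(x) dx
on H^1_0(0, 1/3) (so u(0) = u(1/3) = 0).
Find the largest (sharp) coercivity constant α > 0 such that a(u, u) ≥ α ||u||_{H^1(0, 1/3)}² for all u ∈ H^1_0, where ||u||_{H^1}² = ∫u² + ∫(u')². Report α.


α = 1

Coercivity of a(·,·) on H^1_0(0, 1/3) means a(u, u) ≥ α ||u||_{H^1}² for every u ∈ H^1_0.
The interval has length L = 1/3, and Poincaré/coercivity depend only on L. Here a(u, u) = ∫(u')² + (4)·∫u².
Here c = 4 ≥ 1, so a(u,u) = ∫(u')² + c∫u² ≥ ∫(u')² + ∫u² = ||u||_{H^1}², i.e. α = 1 works. No larger α is possible: a(u,u) ≥ α||u||_{H^1}² means (1−α)∫(u')² ≥ (α−c)∫u², and for the modes u_n = sin(nπ(x−x₀)/L) (x₀ the left endpoint) one has ∫u_n²/∫(u_n')² = (L/(nπ))² → 0, so a(u_n,u_n)/||u_n||_{H^1}² → 1. Hence the optimal constant is α = 1.
Therefore α = 1.


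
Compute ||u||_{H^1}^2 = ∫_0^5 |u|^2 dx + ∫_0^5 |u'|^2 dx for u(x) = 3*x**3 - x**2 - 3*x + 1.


||u||_{H^1}^2 = 2507500/21

The H^1 norm (squared) on an interval (0, L) is
  ||u||_{H^1}^2 = ∫_0^L u(x)^2 dx + ∫_0^L u'(x)^2 dx.
Compute u'(x) = 9*x**2 - 2*x - 3.
Then u(x)^2 = 9*x**6 - 6*x**5 - 17*x**4 + 12*x**3 + 7*x**2 - 6*x + 1 and u'(x)^2 = 81*x**4 - 36*x**3 - 50*x**2 + 12*x + 9.
Integrate each monomial from 0 to 5 using ∫_0^5 c·x^n dx = c·5^(n+1)/(n+1):
  ∫_0^5 u(x)^2 dx = ∫_0^5 (9*x^6 - 6*x^5 - 17*x^4 + 12*x^3 + 7*x^2 - 6*x + 1) dx. Term by term:
    ∫_0^5 9*x^6 dx = 703125/7;  ∫_0^5 -6*x^5 dx = -15625;  ∫_0^5 -17*x^4 dx = -10625;
    ∫_0^5 12*x^3 dx = 1875;  ∫_0^5 7*x^2 dx = 875/3;  ∫_0^5 -6*x dx = -75;
    ∫_0^5 1 dx = 5.
  Sum: 703125/7 − 15625 − 10625 + 1875 + 875/3 − 75 + 5 = 1602155/21.
  ∫_0^5 u'(x)^2 dx = ∫_0^5 (81*x^4 - 36*x^3 - 50*x^2 + 12*x + 9) dx. Term by term:
    ∫_0^5 81*x^4 dx = 50625;  ∫_0^5 -36*x^3 dx = -5625;  ∫_0^5 -50*x^2 dx = -6250/3;
    ∫_0^5 12*x dx = 150;  ∫_0^5 9 dx = 45.
  Sum: 50625 − 5625 − 6250/3 + 150 + 45 = 129335/3.
Adding: ||u||_{H^1}^2 = 1602155/21 + 129335/3 = 2507500/21.


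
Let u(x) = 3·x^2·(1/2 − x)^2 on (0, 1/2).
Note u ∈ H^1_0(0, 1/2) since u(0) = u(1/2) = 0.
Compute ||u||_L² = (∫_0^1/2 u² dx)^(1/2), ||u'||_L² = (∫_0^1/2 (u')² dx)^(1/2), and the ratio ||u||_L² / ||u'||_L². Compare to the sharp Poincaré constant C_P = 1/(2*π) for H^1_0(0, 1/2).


||u||_L² / ||u'||_L² = sqrt(3)/12 < C_P = 1/(2*π).

u(x) = 3·x^2·(1/2 − x)^2, so u'(x) = 3*x*(2*x - 1)*(4*x - 1)/2.
u(x) = 3·x^2·(1/2 − x)^2 vanishes at x = 0 and x = 1/2, so u ∈ H^1_0(0, 1/2). Differentiate via the product rule and integrate the resulting polynomials term by term.
  ∫_0^1/2 u² dx = ∫_0^1/2 (9*x^8 - 18*x^7 + 27*x^6/2 - 9*x^5/2 + 9*x^4/16) dx. Term by term:
    ∫_0^1/2 9*x^8 dx = 1/512;  ∫_0^1/2 -18*x^7 dx = -9/1024;  ∫_0^1/2 27*x^6/2 dx = 27/1792;
    ∫_0^1/2 -9*x^5/2 dx = -3/256;  ∫_0^1/2 9*x^4/16 dx = 9/2560.
  Sum: 1/512 − 9/1024 + 27/1792 − 3/256 + 9/2560 = 1/35840.
  ∫_0^1/2 (u')² dx = ∫_0^1/2 (144*x^6 - 216*x^5 + 117*x^4 - 27*x^3 + 9*x^2/4) dx. Term by term:
    ∫_0^1/2 144*x^6 dx = 9/56;  ∫_0^1/2 -216*x^5 dx = -9/16;  ∫_0^1/2 117*x^4 dx = 117/160;
    ∫_0^1/2 -27*x^3 dx = -27/64;  ∫_0^1/2 9*x^2/4 dx = 3/32.
  Sum: 9/56 − 9/16 + 117/160 − 27/64 + 3/32 = 3/2240.
∫_0^1/2 u² dx = 1/35840, so ||u||_L² = sqrt(35)/1120.
∫_0^1/2 (u')² dx = 3/2240, so ||u'||_L² = sqrt(105)/280.
Ratio ||u||_L² / ||u'||_L² = sqrt(3)/12.
Sharp Poincaré constant on H^1_0(0, 1/2) is C_P = L/π = 1/(2*π), achieved by sin(2*π·x).
A polynomial bump cannot attain the sharp Poincaré constant (only the first sine eigenfunction does), so the ratio is strictly less than C_P, consistent with ||u||_L² ≤ C_P ||u'||_L².


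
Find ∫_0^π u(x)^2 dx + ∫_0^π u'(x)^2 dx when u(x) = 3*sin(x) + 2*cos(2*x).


||u||_{H^1(0,π)}^2 = -40 + 19*π

u'(x) = -4*sin(2*x) + 3*cos(x).
Expand u² and (u')² and integrate term by term on (0, π), using: for integers n ≥ 1, ∫_0^π sin²(nx) dx = ∫_0^π cos²(nx) dx = π/2; for n ≠ n', ∫_0^π sin(nx)sin(n'x) dx = ∫_0^π cos(nx)cos(n'x) dx = 0; and by product-to-sum, ∫_0^π sin(nx)cos(n'x) dx = ½∫_0^π [sin((n+n')x) + sin((n−n')x)] dx, which is 0 when n+n' is even and 2n/(n²−n'²) when n+n' is odd (it need not vanish on (0, π)).
  u² squared terms: (2)²·∫cos(2x)² dx = 4·π/2 = 2*π;  (3)²·∫sin(x)² dx = 9·π/2 = 9*π/2.
  u² cross terms: 2·(2)·(3)·∫cos(2x)·sin(x) dx = 12·(-2/3) = -8.
  So ∫_0^π u² dx = 2*π + 9*π/2 − 8 = -8 + 13*π/2.
  (u')² squared terms: (-4)²·∫sin(2x)² dx = 16·π/2 = 8*π;  (3)²·∫cos(x)² dx = 9·π/2 = 9*π/2.
  (u')² cross terms: 2·(-4)·(3)·∫sin(2x)·cos(x) dx = -24·(4/3) = -32.
  So ∫_0^π (u')² dx = 8*π + 9*π/2 − 32 = -32 + 25*π/2.
||u||_{H^1}^2 = (-8 + 13*π/2) + (-32 + 25*π/2) = -40 + 19*π.


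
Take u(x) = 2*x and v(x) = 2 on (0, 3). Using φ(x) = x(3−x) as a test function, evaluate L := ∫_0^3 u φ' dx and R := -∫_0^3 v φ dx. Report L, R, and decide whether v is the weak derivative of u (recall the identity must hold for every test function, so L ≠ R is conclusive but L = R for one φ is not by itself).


LHS = -9, RHS = -9. Yes, v = u' weakly.

u(x) = 2*x, classical derivative u'(x) = 2.
φ(x) = x(3−x), so φ'(x) = 3 - 2*x.
Note φ(0) = φ(3) = 0, so the boundary term u·φ vanishes.
LHS = ∫_0^3 u(x) φ'(x) dx = ∫_0^3 (-4*x^2 + 6*x) dx. Term by term:
  ∫_0^3 -4*x^2 dx = -36;  ∫_0^3 6*x dx = 27.
Sum: -36 + 27 = -9.
So LHS = -9.
∫_0^3 v(x) φ(x) dx = ∫_0^3 (-2*x^2 + 6*x) dx. Term by term:
  ∫_0^3 -2*x^2 dx = -18;  ∫_0^3 6*x dx = 27.
Sum: -18 + 27 = 9.
So RHS = -∫_0^3 v(x) φ(x) dx = -9.
LHS = RHS, so the identity holds for this test φ.
Moreover u is smooth here and v(x) = u'(x) = 2 pointwise, so the identity holds for every test function. Hence v is the weak derivative of u.


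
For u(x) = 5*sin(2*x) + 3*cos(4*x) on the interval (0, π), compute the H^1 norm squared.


||u||_{H^1(0,π)}^2 = 139*π

u'(x) = -12*sin(4*x) + 10*cos(2*x).
Expand u² and (u')² and integrate term by term on (0, π), using: for integers n ≥ 1, ∫_0^π sin²(nx) dx = ∫_0^π cos²(nx) dx = π/2; for n ≠ n', ∫_0^π sin(nx)sin(n'x) dx = ∫_0^π cos(nx)cos(n'x) dx = 0; and by product-to-sum, ∫_0^π sin(nx)cos(n'x) dx = ½∫_0^π [sin((n+n')x) + sin((n−n')x)] dx, which is 0 when n+n' is even and 2n/(n²−n'²) when n+n' is odd (it need not vanish on (0, π)).
  u² squared terms: (3)²·∫cos(4x)² dx = 9·π/2 = 9*π/2;  (5)²·∫sin(2x)² dx = 25·π/2 = 25*π/2.
  u² cross terms: 2·(3)·(5)·∫cos(4x)·sin(2x) dx = 30·(0) = 0.
  So ∫_0^π u² dx = 9*π/2 + 25*π/2 + 0 = 17*π.
  (u')² squared terms: (-12)²·∫sin(4x)² dx = 144·π/2 = 72*π;  (10)²·∫cos(2x)² dx = 100·π/2 = 50*π.
  (u')² cross terms: 2·(-12)·(10)·∫sin(4x)·cos(2x) dx = -240·(0) = 0.
  So ∫_0^π (u')² dx = 72*π + 50*π + 0 = 122*π.
||u||_{H^1}^2 = (17*π) + (122*π) = 139*π.


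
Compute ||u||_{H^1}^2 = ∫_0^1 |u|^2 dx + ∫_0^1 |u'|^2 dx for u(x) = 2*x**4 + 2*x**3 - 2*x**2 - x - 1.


||u||_{H^1}^2 = 3659/315

The H^1 norm (squared) on an interval (0, L) is
  ||u||_{H^1}^2 = ∫_0^L u(x)^2 dx + ∫_0^L u'(x)^2 dx.
Compute u'(x) = 8*x**3 + 6*x**2 - 4*x - 1.
Then u(x)^2 = 4*x**8 + 8*x**7 - 4*x**6 - 12*x**5 - 4*x**4 + 5*x**2 + 2*x + 1 and u'(x)^2 = 64*x**6 + 96*x**5 - 28*x**4 - 64*x**3 + 4*x**2 + 8*x + 1.
Integrate each monomial from 0 to 1 using ∫_0^1 c·x^n dx = c·1^(n+1)/(n+1):
  ∫_0^1 u(x)^2 dx = ∫_0^1 (4*x^8 + 8*x^7 - 4*x^6 - 12*x^5 - 4*x^4 + 5*x^2 + 2*x + 1) dx. Term by term:
    ∫_0^1 4*x^8 dx = 4/9;  ∫_0^1 8*x^7 dx = 1;  ∫_0^1 -4*x^6 dx = -4/7;
    ∫_0^1 -12*x^5 dx = -2;  ∫_0^1 -4*x^4 dx = -4/5;  ∫_0^1 5*x^2 dx = 5/3;
    ∫_0^1 2*x dx = 1;  ∫_0^1 1 dx = 1.
  Sum: 4/9 + 1 − 4/7 − 2 − 4/5 + 5/3 + 1 + 1 = 548/315.
  ∫_0^1 u'(x)^2 dx = ∫_0^1 (64*x^6 + 96*x^5 - 28*x^4 - 64*x^3 + 4*x^2 + 8*x + 1) dx. Term by term:
    ∫_0^1 64*x^6 dx = 64/7;  ∫_0^1 96*x^5 dx = 16;  ∫_0^1 -28*x^4 dx = -28/5;
    ∫_0^1 -64*x^3 dx = -16;  ∫_0^1 4*x^2 dx = 4/3;  ∫_0^1 8*x dx = 4;
    ∫_0^1 1 dx = 1.
  Sum: 64/7 + 16 − 28/5 − 16 + 4/3 + 4 + 1 = 1037/105.
Adding: ||u||_{H^1}^2 = 548/315 + 1037/105 = 3659/315.


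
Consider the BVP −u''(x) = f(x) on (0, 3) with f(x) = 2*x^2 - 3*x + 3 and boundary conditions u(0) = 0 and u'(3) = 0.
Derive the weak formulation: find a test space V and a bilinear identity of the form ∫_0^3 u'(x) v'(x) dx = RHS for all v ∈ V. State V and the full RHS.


V = {v ∈ H^1(0, 3) : v(0) = 0} (test functions vanish at x = 0 where u is specified); weak form: ∫_0^3 u'v' dx = ∫_0^3 (2*x^2 - 3*x + 3) v dx for all v ∈ V.

Multiply both sides by a test function v and integrate from 0 to 3:
  ∫_0^3 −u''(x) v(x) dx = ∫_0^3 f(x) v(x) dx.
Integrate the LHS by parts once:
  ∫_0^3 −u'' v dx = −[u'(x) v(x)]_0^3 + ∫_0^3 u'(x) v'(x) dx.
Thus ∫_0^3 u'(x) v'(x) dx = ∫_0^3 f(x) v(x) dx + [u'(x) v(x)]_0^3.
Choose V so that boundary terms are either known or forced to vanish.
Mixed BC: u(0) = 0 (Dirichlet) and u'(3) = 0 (Neumann). Define V = {v ∈ H^1(0, 3) : v(0) = 0}. Then [u' v]_0^3 = u'(3)·v(3) − u'(0)·0 = 0.
Weak formulation: find u (satisfying any essential BC) such that ∫_0^3 u'(x) v'(x) dx = ∫_0^3 f v dx for all v ∈ V (Dirichlet at 0 absorbed into V; the Neumann datum at x = 3 is zero, so no boundary term remains).
Substituting f(x) = 2*x^2 - 3*x + 3, the right-hand side is ∫_0^3 (2*x^2 - 3*x + 3) v dx.


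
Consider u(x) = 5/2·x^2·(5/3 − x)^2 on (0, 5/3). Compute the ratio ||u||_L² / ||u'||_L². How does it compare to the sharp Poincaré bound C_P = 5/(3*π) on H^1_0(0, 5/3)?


||u||_L² / ||u'||_L² = 5*sqrt(3)/18 < C_P = 5/(3*π).

u(x) = 5/2·x^2·(5/3 − x)^2, so u'(x) = 5*x*(3*x - 5)*(6*x - 5)/9.
u(x) = 5/2·x^2·(5/3 − x)^2 vanishes at x = 0 and x = 5/3, so u ∈ H^1_0(0, 5/3). Differentiate via the product rule and integrate the resulting polynomials term by term.
  ∫_0^5/3 u² dx = ∫_0^5/3 (25*x^8/4 - 125*x^7/3 + 625*x^6/6 - 3125*x^5/27 + 15625*x^4/324) dx. Term by term:
    ∫_0^5/3 25*x^8/4 dx = 48828125/708588;  ∫_0^5/3 -125*x^7/3 dx = -48828125/157464;  ∫_0^5/3 625*x^6/6 dx = 48828125/91854;
    ∫_0^5/3 -3125*x^5/27 dx = -48828125/118098;  ∫_0^5/3 15625*x^4/324 dx = 9765625/78732.
  Sum: 48828125/708588 − 48828125/157464 + 48828125/91854 − 48828125/118098 + 9765625/78732 = 9765625/9920232.
  ∫_0^5/3 (u')² dx = ∫_0^5/3 (100*x^6 - 500*x^5 + 8125*x^4/9 - 6250*x^3/9 + 15625*x^2/81) dx. Term by term:
    ∫_0^5/3 100*x^6 dx = 7812500/15309;  ∫_0^5/3 -500*x^5 dx = -3906250/2187;  ∫_0^5/3 8125*x^4/9 dx = 5078125/2187;
    ∫_0^5/3 -6250*x^3/9 dx = -1953125/1458;  ∫_0^5/3 15625*x^2/81 dx = 1953125/6561.
  Sum: 7812500/15309 − 3906250/2187 + 5078125/2187 − 1953125/1458 + 1953125/6561 = 390625/91854.
∫_0^5/3 u² dx = 9765625/9920232, so ||u||_L² = 3125*sqrt(42)/20412.
∫_0^5/3 (u')² dx = 390625/91854, so ||u'||_L² = 625*sqrt(14)/1134.
Ratio ||u||_L² / ||u'||_L² = 5*sqrt(3)/18.
Sharp Poincaré constant on H^1_0(0, 5/3) is C_P = L/π = 5/(3*π), achieved by sin(3*π/5·x).
A polynomial bump cannot attain the sharp Poincaré constant (only the first sine eigenfunction does), so the ratio is strictly less than C_P, consistent with ||u||_L² ≤ C_P ||u'||_L².


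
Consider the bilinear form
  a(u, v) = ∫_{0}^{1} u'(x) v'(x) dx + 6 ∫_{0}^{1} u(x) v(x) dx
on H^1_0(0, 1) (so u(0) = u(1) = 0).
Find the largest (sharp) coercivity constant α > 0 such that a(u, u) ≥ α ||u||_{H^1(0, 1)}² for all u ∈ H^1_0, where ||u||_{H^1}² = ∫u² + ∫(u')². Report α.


α = 1

Coercivity of a(·,·) on H^1_0(0, 1) means a(u, u) ≥ α ||u||_{H^1}² for every u ∈ H^1_0.
The interval has length L = 1, and Poincaré/coercivity depend only on L. Here a(u, u) = ∫(u')² + (6)·∫u².
Here c = 6 ≥ 1, so a(u,u) = ∫(u')² + c∫u² ≥ ∫(u')² + ∫u² = ||u||_{H^1}², i.e. α = 1 works. No larger α is possible: a(u,u) ≥ α||u||_{H^1}² means (1−α)∫(u')² ≥ (α−c)∫u², and for the modes u_n = sin(nπ(x−x₀)/L) (x₀ the left endpoint) one has ∫u_n²/∫(u_n')² = (L/(nπ))² → 0, so a(u_n,u_n)/||u_n||_{H^1}² → 1. Hence the optimal constant is α = 1.
Therefore α = 1.


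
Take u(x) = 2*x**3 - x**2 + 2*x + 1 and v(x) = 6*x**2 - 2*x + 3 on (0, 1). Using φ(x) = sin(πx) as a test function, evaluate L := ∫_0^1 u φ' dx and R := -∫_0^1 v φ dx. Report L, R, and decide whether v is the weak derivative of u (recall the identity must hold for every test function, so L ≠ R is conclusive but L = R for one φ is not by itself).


LHS = -8/π + 24/π^3, RHS = -10/π + 24/π^3. No, v is not the weak derivative of u.

u(x) = 2*x**3 - x**2 + 2*x + 1, classical derivative u'(x) = 6*x**2 - 2*x + 2.
φ(x) = sin(πx), so φ'(x) = π*cos(π*x).
Note φ(0) = φ(1) = 0, so the boundary term u·φ vanishes.
LHS = ∫_0^1 u(x) φ'(x) dx = ∫_0^1 (2*π*x^3*cos(π*x) - π*x^2*cos(π*x) + 2*π*x*cos(π*x) + π*cos(π*x)) dx. Term by term:
  ∫_0^1 π*cos(π*x) dx = 0;  ∫_0^1 -π*x^2*cos(π*x) dx = 2/π;  ∫_0^1 2*π*x*cos(π*x) dx = -4/π;
  ∫_0^1 2*π*x^3*cos(π*x) dx = -6/π + 24/π^3.
Sum: 0 + 2/π − 4/π + -6/π + 24/π^3 = -8/π + 24/π^3.
So LHS = -8/π + 24/π^3.
∫_0^1 v(x) φ(x) dx = ∫_0^1 (6*x^2*sin(π*x) - 2*x*sin(π*x) + 3*sin(π*x)) dx. Term by term:
  ∫_0^1 3*sin(π*x) dx = 6/π;  ∫_0^1 -2*x*sin(π*x) dx = -2/π;  ∫_0^1 6*x^2*sin(π*x) dx = -24/π^3 + 6/π.
Sum: 6/π − 2/π + -24/π^3 + 6/π = -24/π^3 + 10/π.
So RHS = -∫_0^1 v(x) φ(x) dx = -10/π + 24/π^3.
LHS − RHS = 2/π ≠ 0, so the identity fails.
(For a valid weak derivative the identity must hold for EVERY test function, in particular this one. The failure shows v is NOT the weak derivative of u.)
Correct weak derivative would be u'(x) = 6*x**2 - 2*x + 2.


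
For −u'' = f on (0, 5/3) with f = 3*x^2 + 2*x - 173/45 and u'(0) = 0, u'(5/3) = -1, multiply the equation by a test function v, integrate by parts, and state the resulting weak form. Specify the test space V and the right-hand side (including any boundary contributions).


V = H^1(0, 5/3) (v unrestricted at boundary; u is determined up to an additive constant); weak form: ∫_0^5/3 u'v' dx = ∫_0^5/3 (3*x^2 + 2*x - 173/45) v dx − v(5/3) for all v ∈ V.

Multiply both sides by a test function v and integrate from 0 to 5/3:
  ∫_0^5/3 −u''(x) v(x) dx = ∫_0^5/3 f(x) v(x) dx.
Integrate the LHS by parts once:
  ∫_0^5/3 −u'' v dx = −[u'(x) v(x)]_0^5/3 + ∫_0^5/3 u'(x) v'(x) dx.
Thus ∫_0^5/3 u'(x) v'(x) dx = ∫_0^5/3 f(x) v(x) dx + [u'(x) v(x)]_0^5/3.
Choose V so that boundary terms are either known or forced to vanish.
u has inhomogeneous Neumann u'(0) = 0, u'(5/3) = -1. [u' v]_0^5/3 = (-1)·v(5/3) − (0)·v(0) = − v(5/3). Take V = H^1(0, 5/3); boundary term becomes part of RHS.
Weak formulation: find u (satisfying any essential BC) such that ∫_0^5/3 u'(x) v'(x) dx = ∫_0^5/3 f v dx − v(5/3) for all v ∈ V (Neumann data are natural BCs: they enter the RHS as boundary terms).
Substituting f(x) = 3*x^2 + 2*x - 173/45, the right-hand side is ∫_0^5/3 (3*x^2 + 2*x - 173/45) v dx − v(5/3).
Compatibility check (pure Neumann): taking v ≡ 1 ∈ V gives 0 = ∫_0^5/3 f dx + (-1) − (0), i.e. ∫_0^5/3 f dx must equal u'(0) − u'(5/3) = 1. Indeed ∫_0^5/3 (3*x^2 + 2*x - 173/45) dx = 1, so the data are compatible. The solution is then unique only up to an additive constant (fix it e.g. by requiring ∫_0^5/3 u dx = 0).


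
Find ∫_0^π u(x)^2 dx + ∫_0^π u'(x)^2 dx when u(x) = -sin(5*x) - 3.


||u||_{H^1(0,π)}^2 = 12/5 + 22*π

u'(x) = -5*cos(5*x).
Expand u² and (u')² and integrate term by term on (0, π), using: for integers n ≥ 1, ∫_0^π sin²(nx) dx = ∫_0^π cos²(nx) dx = π/2; for n ≠ n', ∫_0^π sin(nx)sin(n'x) dx = ∫_0^π cos(nx)cos(n'x) dx = 0; and by product-to-sum, ∫_0^π sin(nx)cos(n'x) dx = ½∫_0^π [sin((n+n')x) + sin((n−n')x)] dx, which is 0 when n+n' is even and 2n/(n²−n'²) when n+n' is odd (it need not vanish on (0, π)). For the constant mode: ∫_0^π 1 dx = π, ∫_0^π cos(nx) dx = 0, ∫_0^π sin(nx) dx = (1−(−1)^n)/n.
  u² squared terms: (-3)²·∫1 dx = 9·π = 9*π;  (-1)²·∫sin(5x)² dx = 1·π/2 = π/2.
  u² cross terms: 2·(-3)·(-1)·∫1·sin(5x) dx = 6·(2/5) = 12/5.
  So ∫_0^π u² dx = 9*π + π/2 + 12/5 = 12/5 + 19*π/2.
  (u')² squared terms: (-5)²·∫cos(5x)² dx = 25·π/2 = 25*π/2.
  So ∫_0^π (u')² dx = 25*π/2.
||u||_{H^1}^2 = (12/5 + 19*π/2) + (25*π/2) = 12/5 + 22*π.


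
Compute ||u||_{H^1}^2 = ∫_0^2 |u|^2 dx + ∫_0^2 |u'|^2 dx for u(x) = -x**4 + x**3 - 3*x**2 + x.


||u||_{H^1}^2 = 125998/315

The H^1 norm (squared) on an interval (0, L) is
  ||u||_{H^1}^2 = ∫_0^L u(x)^2 dx + ∫_0^L u'(x)^2 dx.
Compute u'(x) = -4*x**3 + 3*x**2 - 6*x + 1.
Then u(x)^2 = x**8 - 2*x**7 + 7*x**6 - 8*x**5 + 11*x**4 - 6*x**3 + x**2 and u'(x)^2 = 16*x**6 - 24*x**5 + 57*x**4 - 44*x**3 + 42*x**2 - 12*x + 1.
Integrate each monomial from 0 to 2 using ∫_0^2 c·x^n dx = c·2^(n+1)/(n+1):
  ∫_0^2 u(x)^2 dx = ∫_0^2 (x^8 - 2*x^7 + 7*x^6 - 8*x^5 + 11*x^4 - 6*x^3 + x^2) dx. Term by term:
    ∫_0^2 x^8 dx = 512/9;  ∫_0^2 -2*x^7 dx = -64;  ∫_0^2 7*x^6 dx = 128;
    ∫_0^2 -8*x^5 dx = -256/3;  ∫_0^2 11*x^4 dx = 352/5;  ∫_0^2 -6*x^3 dx = -24;
    ∫_0^2 x^2 dx = 8/3.
  Sum: 512/9 − 64 + 128 − 256/3 + 352/5 − 24 + 8/3 = 3808/45.
  ∫_0^2 u'(x)^2 dx = ∫_0^2 (16*x^6 - 24*x^5 + 57*x^4 - 44*x^3 + 42*x^2 - 12*x + 1) dx. Term by term:
    ∫_0^2 16*x^6 dx = 2048/7;  ∫_0^2 -24*x^5 dx = -256;  ∫_0^2 57*x^4 dx = 1824/5;
    ∫_0^2 -44*x^3 dx = -176;  ∫_0^2 42*x^2 dx = 112;  ∫_0^2 -12*x dx = -24;
    ∫_0^2 1 dx = 2.
  Sum: 2048/7 − 256 + 1824/5 − 176 + 112 − 24 + 2 = 11038/35.
Adding: ||u||_{H^1}^2 = 3808/45 + 11038/35 = 125998/315.


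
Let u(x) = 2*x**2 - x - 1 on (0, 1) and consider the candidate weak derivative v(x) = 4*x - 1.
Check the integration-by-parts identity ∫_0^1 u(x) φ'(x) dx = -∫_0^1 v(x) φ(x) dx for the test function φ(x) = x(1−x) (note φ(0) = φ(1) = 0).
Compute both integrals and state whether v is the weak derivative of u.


LHS = -1/6, RHS = -1/6. Yes, v = u' weakly.

u(x) = 2*x**2 - x - 1, classical derivative u'(x) = 4*x - 1.
φ(x) = x(1−x), so φ'(x) = 1 - 2*x.
Note φ(0) = φ(1) = 0, so the boundary term u·φ vanishes.
LHS = ∫_0^1 u(x) φ'(x) dx = ∫_0^1 (-4*x^3 + 4*x^2 + x - 1) dx. Term by term:
  ∫_0^1 -4*x^3 dx = -1;  ∫_0^1 4*x^2 dx = 4/3;  ∫_0^1 x dx = 1/2;
  ∫_0^1 -1 dx = -1.
Sum: -1 + 4/3 + 1/2 − 1 = -1/6.
So LHS = -1/6.
∫_0^1 v(x) φ(x) dx = ∫_0^1 (-4*x^3 + 5*x^2 - x) dx. Term by term:
  ∫_0^1 -4*x^3 dx = -1;  ∫_0^1 5*x^2 dx = 5/3;  ∫_0^1 -x dx = -1/2.
Sum: -1 + 5/3 − 1/2 = 1/6.
So RHS = -∫_0^1 v(x) φ(x) dx = -1/6.
LHS = RHS, so the identity holds for this test φ.
Moreover u is smooth here and v(x) = u'(x) = 4*x - 1 pointwise, so the identity holds for every test function. Hence v is the weak derivative of u.


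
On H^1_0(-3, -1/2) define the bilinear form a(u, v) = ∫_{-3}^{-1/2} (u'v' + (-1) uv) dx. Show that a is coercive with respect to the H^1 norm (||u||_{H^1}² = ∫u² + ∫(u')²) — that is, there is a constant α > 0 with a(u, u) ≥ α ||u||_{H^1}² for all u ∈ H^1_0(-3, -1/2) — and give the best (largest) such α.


α = (-25 + 4*π^2)/(25 + 4*π^2)

Coercivity of a(·,·) on H^1_0(-3, -1/2) means a(u, u) ≥ α ||u||_{H^1}² for every u ∈ H^1_0.
The interval has length L = 5/2, and Poincaré/coercivity depend only on L. Here a(u, u) = ∫(u')² + (-1)·∫u².
Here c = -1 < 0 with |c| < (π/L)² = 4*π^2/25, so coercivity still holds. The condition a(u,u) ≥ α||u||_{H^1}² reads (1−α)∫(u')² ≥ (α−c)∫u². Any admissible α is ≤ 1 (rapidly oscillating u have ∫u²/∫(u')² → 0), and α = 1 would force 0 ≥ (1−c)∫u², impossible since c < 1; so 1−α > 0. By the sharp Poincaré inequality on H^1_0 of an interval of length L, ∫(u')² ≥ (π/L)²∫u² with equality for the first sine mode sin(π(x−x₀)/L) (x₀ the left endpoint), so the inequality holds for all u iff (1−α)(π/L)² ≥ α − c, i.e. α ≤ ((π/L)² + c)/((π/L)² + 1) = (1 + c(L/π)²)/(1 + (L/π)²). (Direct route, valid since c ≤ 0: Poincaré gives c∫u² ≥ c(L/π)²∫(u')², so a(u,u) ≥ (1 + c(L/π)²)∫(u')², while ||u||_{H^1}² ≤ (1 + (L/π)²)∫(u')²; dividing yields the same α.) With (π/L)² = 4*π^2/25 and c = -1, the largest admissible constant is α = ((π/L)² + c)/((π/L)² + 1).
Simplifying, α = (-25 + 4*π^2)/(25 + 4*π^2).


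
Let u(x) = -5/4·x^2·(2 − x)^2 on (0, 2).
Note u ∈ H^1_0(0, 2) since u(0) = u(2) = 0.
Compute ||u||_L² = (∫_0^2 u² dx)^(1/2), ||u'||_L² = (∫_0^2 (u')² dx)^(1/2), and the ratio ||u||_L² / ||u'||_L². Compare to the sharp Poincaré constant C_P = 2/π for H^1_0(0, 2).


||u||_L² / ||u'||_L² = sqrt(3)/3 < C_P = 2/π.

u(x) = -5/4·x^2·(2 − x)^2, so u'(x) = 5*x*(-x^2 + 3*x - 2).
u(x) = -5/4·x^2·(2 − x)^2 vanishes at x = 0 and x = 2, so u ∈ H^1_0(0, 2). Differentiate via the product rule and integrate the resulting polynomials term by term.
  ∫_0^2 u² dx = ∫_0^2 (25*x^8/16 - 25*x^7/2 + 75*x^6/2 - 50*x^5 + 25*x^4) dx. Term by term:
    ∫_0^2 25*x^8/16 dx = 800/9;  ∫_0^2 -25*x^7/2 dx = -400;  ∫_0^2 75*x^6/2 dx = 4800/7;
    ∫_0^2 -50*x^5 dx = -1600/3;  ∫_0^2 25*x^4 dx = 160.
  Sum: 800/9 − 400 + 4800/7 − 1600/3 + 160 = 80/63.
  ∫_0^2 (u')² dx = ∫_0^2 (25*x^6 - 150*x^5 + 325*x^4 - 300*x^3 + 100*x^2) dx. Term by term:
    ∫_0^2 25*x^6 dx = 3200/7;  ∫_0^2 -150*x^5 dx = -1600;  ∫_0^2 325*x^4 dx = 2080;
    ∫_0^2 -300*x^3 dx = -1200;  ∫_0^2 100*x^2 dx = 800/3.
  Sum: 3200/7 − 1600 + 2080 − 1200 + 800/3 = 80/21.
∫_0^2 u² dx = 80/63, so ||u||_L² = 4*sqrt(35)/21.
∫_0^2 (u')² dx = 80/21, so ||u'||_L² = 4*sqrt(105)/21.
Ratio ||u||_L² / ||u'||_L² = sqrt(3)/3.
Sharp Poincaré constant on H^1_0(0, 2) is C_P = L/π = 2/π, achieved by sin(π/2·x).
A polynomial bump cannot attain the sharp Poincaré constant (only the first sine eigenfunction does), so the ratio is strictly less than C_P, consistent with ||u||_L² ≤ C_P ||u'||_L².


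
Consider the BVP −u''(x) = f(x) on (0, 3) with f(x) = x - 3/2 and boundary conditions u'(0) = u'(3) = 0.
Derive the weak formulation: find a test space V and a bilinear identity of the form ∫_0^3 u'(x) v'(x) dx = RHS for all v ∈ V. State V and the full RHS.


V = H^1(0, 3) (no boundary constraint on v; u is determined up to an additive constant); weak form: ∫_0^3 u'v' dx = ∫_0^3 (x - 3/2) v dx for all v ∈ V.

Multiply both sides by a test function v and integrate from 0 to 3:
  ∫_0^3 −u''(x) v(x) dx = ∫_0^3 f(x) v(x) dx.
Integrate the LHS by parts once:
  ∫_0^3 −u'' v dx = −[u'(x) v(x)]_0^3 + ∫_0^3 u'(x) v'(x) dx.
Thus ∫_0^3 u'(x) v'(x) dx = ∫_0^3 f(x) v(x) dx + [u'(x) v(x)]_0^3.
Choose V so that boundary terms are either known or forced to vanish.
u has homogeneous Neumann: u'(0) = u'(3) = 0. So [u' v]_0^3 = 0·v(3) − 0·v(0) = 0 for any v; take V = H^1(0, 3).
Weak formulation: find u (satisfying any essential BC) such that ∫_0^3 u'(x) v'(x) dx = ∫_0^3 f v dx for all v ∈ V (homogeneous Neumann, so boundary terms vanish).
Substituting f(x) = x - 3/2, the right-hand side is ∫_0^3 (x - 3/2) v dx.
Compatibility check (pure Neumann): taking v ≡ 1 ∈ V gives 0 = ∫_0^3 f dx + (0) − (0), i.e. ∫_0^3 f dx must equal u'(0) − u'(3) = 0. Indeed ∫_0^3 (x - 3/2) dx = 0, so the data are compatible. The solution is then unique only up to an additive constant (fix it e.g. by requiring ∫_0^3 u dx = 0).


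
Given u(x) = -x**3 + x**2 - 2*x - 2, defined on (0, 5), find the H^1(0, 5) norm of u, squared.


||u||_{H^1}^2 = 284215/21

The H^1 norm (squared) on an interval (0, L) is
  ||u||_{H^1}^2 = ∫_0^L u(x)^2 dx + ∫_0^L u'(x)^2 dx.
Compute u'(x) = -3*x**2 + 2*x - 2.
Then u(x)^2 = x**6 - 2*x**5 + 5*x**4 + 8*x + 4 and u'(x)^2 = 9*x**4 - 12*x**3 + 16*x**2 - 8*x + 4.
Integrate each monomial from 0 to 5 using ∫_0^5 c·x^n dx = c·5^(n+1)/(n+1):
  ∫_0^5 u(x)^2 dx = ∫_0^5 (x^6 - 2*x^5 + 5*x^4 + 8*x + 4) dx. Term by term:
    ∫_0^5 x^6 dx = 78125/7;  ∫_0^5 -2*x^5 dx = -15625/3;  ∫_0^5 5*x^4 dx = 3125;
    ∫_0^5 8*x dx = 100;  ∫_0^5 4 dx = 20.
  Sum: 78125/7 − 15625/3 + 3125 + 100 + 20 = 193145/21.
  ∫_0^5 u'(x)^2 dx = ∫_0^5 (9*x^4 - 12*x^3 + 16*x^2 - 8*x + 4) dx. Term by term:
    ∫_0^5 9*x^4 dx = 5625;  ∫_0^5 -12*x^3 dx = -1875;  ∫_0^5 16*x^2 dx = 2000/3;
    ∫_0^5 -8*x dx = -100;  ∫_0^5 4 dx = 20.
  Sum: 5625 − 1875 + 2000/3 − 100 + 20 = 13010/3.
Adding: ||u||_{H^1}^2 = 193145/21 + 13010/3 = 284215/21.


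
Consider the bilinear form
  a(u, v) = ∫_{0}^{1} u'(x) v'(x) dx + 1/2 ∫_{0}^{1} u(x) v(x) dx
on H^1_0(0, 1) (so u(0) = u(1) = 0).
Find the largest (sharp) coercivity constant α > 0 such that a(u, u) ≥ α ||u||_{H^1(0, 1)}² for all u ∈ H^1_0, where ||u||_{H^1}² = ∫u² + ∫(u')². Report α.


α = (1/2 + π^2)/(1 + π^2)

Coercivity of a(·,·) on H^1_0(0, 1) means a(u, u) ≥ α ||u||_{H^1}² for every u ∈ H^1_0.
The interval has length L = 1, and Poincaré/coercivity depend only on L. Here a(u, u) = ∫(u')² + (1/2)·∫u².
Here 0 < c = 1/2 < 1. The condition a(u,u) ≥ α||u||_{H^1}² reads (1−α)∫(u')² ≥ (α−c)∫u². Any admissible α is ≤ 1 (rapidly oscillating u have ∫u²/∫(u')² → 0), and α = 1 would force 0 ≥ (1−c)∫u², impossible since c < 1; so 1−α > 0. By the sharp Poincaré inequality on H^1_0 of an interval of length L, ∫(u')² ≥ (π/L)²∫u² with equality for the first sine mode sin(π(x−x₀)/L) (x₀ the left endpoint), so the inequality holds for all u iff (1−α)(π/L)² ≥ α − c, i.e. α ≤ ((π/L)² + c)/((π/L)² + 1) = (1 + c(L/π)²)/(1 + (L/π)²). With (π/L)² = π^2 and c = 1/2, the largest admissible constant is α = ((π/L)² + c)/((π/L)² + 1).
Simplifying, α = (1/2 + π^2)/(1 + π^2).


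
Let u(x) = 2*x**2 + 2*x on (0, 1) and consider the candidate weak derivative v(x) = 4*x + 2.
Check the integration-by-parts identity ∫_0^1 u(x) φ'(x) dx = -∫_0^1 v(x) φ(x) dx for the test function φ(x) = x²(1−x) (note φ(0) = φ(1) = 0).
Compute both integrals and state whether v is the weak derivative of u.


LHS = -11/30, RHS = -11/30. Yes, v = u' weakly.

u(x) = 2*x**2 + 2*x, classical derivative u'(x) = 4*x + 2.
φ(x) = x²(1−x), so φ'(x) = x*(2 - 3*x).
Note φ(0) = φ(1) = 0, so the boundary term u·φ vanishes.
LHS = ∫_0^1 u(x) φ'(x) dx = ∫_0^1 (-6*x^4 - 2*x^3 + 4*x^2) dx. Term by term:
  ∫_0^1 -6*x^4 dx = -6/5;  ∫_0^1 -2*x^3 dx = -1/2;  ∫_0^1 4*x^2 dx = 4/3.
Sum: -6/5 − 1/2 + 4/3 = -11/30.
So LHS = -11/30.
∫_0^1 v(x) φ(x) dx = ∫_0^1 (-4*x^4 + 2*x^3 + 2*x^2) dx. Term by term:
  ∫_0^1 -4*x^4 dx = -4/5;  ∫_0^1 2*x^3 dx = 1/2;  ∫_0^1 2*x^2 dx = 2/3.
Sum: -4/5 + 1/2 + 2/3 = 11/30.
So RHS = -∫_0^1 v(x) φ(x) dx = -11/30.
LHS = RHS, so the identity holds for this test φ.
Moreover u is smooth here and v(x) = u'(x) = 4*x + 2 pointwise, so the identity holds for every test function. Hence v is the weak derivative of u.


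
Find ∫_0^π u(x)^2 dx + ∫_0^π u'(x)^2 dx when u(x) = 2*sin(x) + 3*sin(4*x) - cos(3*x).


||u||_{H^1(0,π)}^2 = -480/7 + 171*π/2

u'(x) = 3*sin(3*x) + 2*cos(x) + 12*cos(4*x).
Expand u² and (u')² and integrate term by term on (0, π), using: for integers n ≥ 1, ∫_0^π sin²(nx) dx = ∫_0^π cos²(nx) dx = π/2; for n ≠ n', ∫_0^π sin(nx)sin(n'x) dx = ∫_0^π cos(nx)cos(n'x) dx = 0; and by product-to-sum, ∫_0^π sin(nx)cos(n'x) dx = ½∫_0^π [sin((n+n')x) + sin((n−n')x)] dx, which is 0 when n+n' is even and 2n/(n²−n'²) when n+n' is odd (it need not vanish on (0, π)).
  u² squared terms: (-1)²·∫cos(3x)² dx = 1·π/2 = π/2;  (2)²·∫sin(x)² dx = 4·π/2 = 2*π;  (3)²·∫sin(4x)² dx = 9·π/2 = 9*π/2.
  u² cross terms: 2·(-1)·(2)·∫cos(3x)·sin(x) dx = -4·(0) = 0;  2·(-1)·(3)·∫cos(3x)·sin(4x) dx = -6·(8/7) = -48/7;  2·(2)·(3)·∫sin(x)·sin(4x) dx = 12·(0) = 0.
  So ∫_0^π u² dx = π/2 + 2*π + 9*π/2 + 0 − 48/7 + 0 = -48/7 + 7*π.
  (u')² squared terms: (2)²·∫cos(x)² dx = 4·π/2 = 2*π;  (3)²·∫sin(3x)² dx = 9·π/2 = 9*π/2;  (12)²·∫cos(4x)² dx = 144·π/2 = 72*π.
  (u')² cross terms: 2·(2)·(3)·∫cos(x)·sin(3x) dx = 12·(0) = 0;  2·(2)·(12)·∫cos(x)·cos(4x) dx = 48·(0) = 0;  2·(3)·(12)·∫sin(3x)·cos(4x) dx = 72·(-6/7) = -432/7.
  So ∫_0^π (u')² dx = 2*π + 9*π/2 + 72*π + 0 + 0 − 432/7 = -432/7 + 157*π/2.
||u||_{H^1}^2 = (-48/7 + 7*π) + (-432/7 + 157*π/2) = -480/7 + 171*π/2.


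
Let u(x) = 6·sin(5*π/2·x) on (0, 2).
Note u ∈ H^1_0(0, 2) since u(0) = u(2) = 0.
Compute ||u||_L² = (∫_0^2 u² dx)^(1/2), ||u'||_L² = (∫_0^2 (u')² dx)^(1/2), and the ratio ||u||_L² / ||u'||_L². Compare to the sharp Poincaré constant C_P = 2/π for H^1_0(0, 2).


||u||_L² / ||u'||_L² = 2/(5*π) < C_P = 2/π.

u(x) = 6·sin(5*π/2·x), so u'(x) = 15*π*cos(5*π*x/2).
Writing u(x) = A·sin(kπx/L) with A = 6 and k = 5, use ∫_0^L sin²(kπx/L) dx = L/2 and ∫_0^L cos²(kπx/L) dx = L/2.
u² = 36·sin²(5*π/2·x) and (u')² = 225*π^2·cos²(5*π/2·x), and each of sin², cos² integrates to L/2 = 1 over (0, 2).
∫_0^2 u² dx = 36, so ||u||_L² = 6.
∫_0^2 (u')² dx = 225*π^2, so ||u'||_L² = 15*π.
Ratio ||u||_L² / ||u'||_L² = 2/(5*π).
Sharp Poincaré constant on H^1_0(0, 2) is C_P = L/π = 2/π, achieved by sin(π/2·x).
This is the k = 5 harmonic; the ratio L/(kπ) is strictly less than C_P = L/π, consistent with the sharp inequality ||u||_L² ≤ C_P ||u'||_L².


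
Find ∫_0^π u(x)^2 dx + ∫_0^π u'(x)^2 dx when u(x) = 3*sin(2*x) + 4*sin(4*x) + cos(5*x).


||u||_{H^1(0,π)}^2 = -13520/63 + 343*π/2

u'(x) = -5*sin(5*x) + 6*cos(2*x) + 16*cos(4*x).
Expand u² and (u')² and integrate term by term on (0, π), using: for integers n ≥ 1, ∫_0^π sin²(nx) dx = ∫_0^π cos²(nx) dx = π/2; for n ≠ n', ∫_0^π sin(nx)sin(n'x) dx = ∫_0^π cos(nx)cos(n'x) dx = 0; and by product-to-sum, ∫_0^π sin(nx)cos(n'x) dx = ½∫_0^π [sin((n+n')x) + sin((n−n')x)] dx, which is 0 when n+n' is even and 2n/(n²−n'²) when n+n' is odd (it need not vanish on (0, π)).
  u² squared terms: (3)²·∫sin(2x)² dx = 9·π/2 = 9*π/2;  (4)²·∫sin(4x)² dx = 16·π/2 = 8*π;  (1)²·∫cos(5x)² dx = 1·π/2 = π/2.
  u² cross terms: 2·(3)·(4)·∫sin(2x)·sin(4x) dx = 24·(0) = 0;  2·(3)·(1)·∫sin(2x)·cos(5x) dx = 6·(-4/21) = -8/7;  2·(4)·(1)·∫sin(4x)·cos(5x) dx = 8·(-8/9) = -64/9.
  So ∫_0^π u² dx = 9*π/2 + 8*π + π/2 + 0 − 8/7 − 64/9 = -520/63 + 13*π.
  (u')² squared terms: (-5)²·∫sin(5x)² dx = 25·π/2 = 25*π/2;  (6)²·∫cos(2x)² dx = 36·π/2 = 18*π;  (16)²·∫cos(4x)² dx = 256·π/2 = 128*π.
  (u')² cross terms: 2·(-5)·(6)·∫sin(5x)·cos(2x) dx = -60·(10/21) = -200/7;  2·(-5)·(16)·∫sin(5x)·cos(4x) dx = -160·(10/9) = -1600/9;  2·(6)·(16)·∫cos(2x)·cos(4x) dx = 192·(0) = 0.
  So ∫_0^π (u')² dx = 25*π/2 + 18*π + 128*π − 200/7 − 1600/9 + 0 = -13000/63 + 317*π/2.
||u||_{H^1}^2 = (-520/63 + 13*π) + (-13000/63 + 317*π/2) = -13520/63 + 343*π/2.


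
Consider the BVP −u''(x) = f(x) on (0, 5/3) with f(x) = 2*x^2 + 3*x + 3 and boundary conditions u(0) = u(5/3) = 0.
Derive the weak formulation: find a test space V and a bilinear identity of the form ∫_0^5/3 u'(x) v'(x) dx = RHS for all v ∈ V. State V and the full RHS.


V = H^1_0(0, 5/3) (so v(0) = v(5/3) = 0); weak form: ∫_0^5/3 u'v' dx = ∫_0^5/3 (2*x^2 + 3*x + 3) v dx for all v ∈ V.

Multiply both sides by a test function v and integrate from 0 to 5/3:
  ∫_0^5/3 −u''(x) v(x) dx = ∫_0^5/3 f(x) v(x) dx.
Integrate the LHS by parts once:
  ∫_0^5/3 −u'' v dx = −[u'(x) v(x)]_0^5/3 + ∫_0^5/3 u'(x) v'(x) dx.
Thus ∫_0^5/3 u'(x) v'(x) dx = ∫_0^5/3 f(x) v(x) dx + [u'(x) v(x)]_0^5/3.
Choose V so that boundary terms are either known or forced to vanish.
u is Dirichlet: u(0) = u(5/3) = 0. Let V = H^1_0(0, 5/3); then v(0) = v(5/3) = 0, and [u' v]_0^5/3 = 0.
Weak formulation: find u (satisfying any essential BC) such that ∫_0^5/3 u'(x) v'(x) dx = ∫_0^5/3 f v dx for all v ∈ V.
Substituting f(x) = 2*x^2 + 3*x + 3, the right-hand side is ∫_0^5/3 (2*x^2 + 3*x + 3) v dx.
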